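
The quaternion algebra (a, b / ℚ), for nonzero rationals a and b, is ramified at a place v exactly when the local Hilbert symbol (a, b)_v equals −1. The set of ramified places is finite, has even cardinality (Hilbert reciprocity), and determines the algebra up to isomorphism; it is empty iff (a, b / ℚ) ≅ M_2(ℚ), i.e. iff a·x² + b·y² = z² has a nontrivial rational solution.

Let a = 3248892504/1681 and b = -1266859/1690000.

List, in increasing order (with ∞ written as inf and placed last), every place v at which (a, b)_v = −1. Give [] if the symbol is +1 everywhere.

[2, 3, 11, 41]

(a, b) ≡ (59334, -451) mod (ℚ^×)²; places V = {2, 3, 5, 11, 13, 29, 31, 41, 53, ∞}.
(a,b)_∞: sgn(59334)=+, sgn(-451)=−, so +1.
(a,b)_29: α=1, u≡23; β=0, v≡13 (mod 29); (23|29)=+1, (13|29)=+1; sign (−1)^0·+1^0·+1^1 = +1.
(a,b)_13: α=2, u≡6; β=-2, v≡10 (mod 13); (6|13)=-1, (10|13)=+1; sign (−1)^0·-1^-2·+1^2 = +1.
(a,b)_3: α=5, u≡2; β=0, v≡2 (mod 3); (2|3)=-1, (2|3)=-1; sign (−1)^0·-1^0·-1^5 = -1.
(a,b)_31: α=1, u≡24; β=0, v≡20 (mod 31); (24|31)=-1, (20|31)=+1; sign (−1)^0·-1^0·+1^1 = +1.
(a,b)_53: α=0, u≡51; β=2, v≡41 (mod 53); (51|53)=-1, (41|53)=-1; sign (−1)^0·-1^2·-1^0 = +1.
(a,b)_2: α=3, β=-4; u≡3, v≡5 (mod 8); ε(u)ε(v)=1·0, αω(v)=3·1, βω(u)=-4·1; sum ≡ 1  ⇒  -1.
(a,b)_5: α=0, u≡4; β=-4, v≡4 (mod 5); (4|5)=+1, (4|5)=+1; sign (−1)^0·+1^-4·+1^0 = +1.
(a,b)_11: α=1, u≡4; β=1, v≡3 (mod 11); (4|11)=+1, (3|11)=+1; sign (−1)^1·+1^1·+1^1 = -1.
(a,b)_41: α=-2, u≡24; β=1, v≡30 (mod 41); (24|41)=-1, (30|41)=-1; sign (−1)^0·-1^1·-1^-2 = -1.
Ram(59334, -451) = {2, 3, 11, 41}; no ℚ_2-point on the conic.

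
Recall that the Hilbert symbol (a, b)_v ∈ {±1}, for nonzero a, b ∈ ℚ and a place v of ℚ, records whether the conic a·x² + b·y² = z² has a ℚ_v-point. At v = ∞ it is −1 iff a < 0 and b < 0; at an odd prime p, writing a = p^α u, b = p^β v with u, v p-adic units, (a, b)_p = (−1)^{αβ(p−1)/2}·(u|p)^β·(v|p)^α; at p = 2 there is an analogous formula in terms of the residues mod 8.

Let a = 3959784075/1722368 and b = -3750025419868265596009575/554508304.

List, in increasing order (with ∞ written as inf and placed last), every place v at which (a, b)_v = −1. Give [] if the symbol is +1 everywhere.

Mod squares: a ≡ 6486, b ≡ -1910127. Check v ∈ {∞, 2, 3, 5, 7, 13, 17, 19, 23, 29, 31, 47}.
v=19: a=19^0·(≡16), b=19^1·(≡13) mod 19; (16|19)=+1, (13|19)=-1; (−1)^{0·1·9}·(+1)^1·(-1)^0 = +1.
v=13: a=13^2·(≡9), b=13^2·(≡8) mod 13; (9|13)=+1, (8|13)=-1; (−1)^{2·2·6}·(+1)^2·(-1)^2 = +1.
v=7: a=7^0·(≡4), b=7^-2·(≡3) mod 7; (4|7)=+1, (3|7)=-1; (−1)^{0·-2·3}·(+1)^-2·(-1)^0 = +1.
v=29: a=29^-2·(≡12), b=29^-4·(≡1) mod 29; (12|29)=-1, (1|29)=+1; (−1)^{-2·-4·14}·(-1)^-4·(+1)^-2 = +1.
v=5: a=5^2·(≡1), b=5^2·(≡3) mod 5; (1|5)=+1, (3|5)=-1; (−1)^{2·2·2}·(+1)^2·(-1)^2 = +1.
v=31: a=31^0·(≡20), b=31^1·(≡22) mod 31; (20|31)=+1, (22|31)=-1; (−1)^{0·1·15}·(+1)^1·(-1)^0 = +1.
v=17: a=17^2·(≡9), b=17^4·(≡14) mod 17; (9|17)=+1, (14|17)=-1; (−1)^{2·4·8}·(+1)^4·(-1)^2 = +1.
v=∞: 6486 > 0 and -1910127 < 0  ⇒  (a,b)_∞ = +1.
v=47: a=47^1·(≡44), b=47^3·(≡27) mod 47; (44|47)=-1, (27|47)=+1; (−1)^{1·3·23}·(-1)^3·(+1)^1 = +1.
v=3: a=3^1·(≡2), b=3^3·(≡2) mod 3; (2|3)=-1, (2|3)=-1; (−1)^{1·3·1}·(-1)^3·(-1)^1 = -1.
v=23: a=23^1·(≡2), b=23^5·(≡12) mod 23; (2|23)=+1, (12|23)=+1; (−1)^{1·5·11}·(+1)^5·(+1)^1 = -1.
v=2: v_2(a)=-11, v_2(b)=-4; units ≡ 3, 1 (mod 8); ε·ε+αω+βω = 1·0+-11·0+-4·1 ≡ 0  ⇒  (a,b)_2 = +1.
(6486, -1910127 / ℚ) ramifies at {3, 23}: a division algebra.

[3, 23]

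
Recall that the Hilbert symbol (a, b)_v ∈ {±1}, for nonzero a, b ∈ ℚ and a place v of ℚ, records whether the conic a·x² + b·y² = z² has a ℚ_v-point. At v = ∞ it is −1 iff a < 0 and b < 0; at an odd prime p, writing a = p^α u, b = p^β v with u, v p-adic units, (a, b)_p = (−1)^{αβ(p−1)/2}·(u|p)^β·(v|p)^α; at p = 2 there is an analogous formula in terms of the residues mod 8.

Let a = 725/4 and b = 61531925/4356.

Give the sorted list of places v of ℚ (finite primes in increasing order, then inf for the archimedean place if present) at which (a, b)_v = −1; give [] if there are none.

[17, 29, 37, 43]

(a, b) ≡ (29, 2461277) mod (ℚ^×)²; places V = {2, 3, 5, 7, 11, 13, 17, 29, 37, 43, ∞}.
(a,b)_2: α=-2, β=-2; u≡5, v≡5 (mod 8); ε(u)ε(v)=0·0, αω(v)=-2·1, βω(u)=-2·1; sum ≡ 0  ⇒  +1.
(a,b)_3: α=0, u≡2; β=-2, v≡2 (mod 3); (2|3)=-1, (2|3)=-1; sign (−1)^0·-1^-2·-1^0 = +1.
(a,b)_∞: sgn(29)=+, sgn(2461277)=+, so +1.
(a,b)_17: α=0, u≡7; β=1, v≡1 (mod 17); (7|17)=-1, (1|17)=+1; sign (−1)^0·-1^1·+1^0 = -1.
(a,b)_7: α=0, u≡1; β=1, v≡2 (mod 7); (1|7)=+1, (2|7)=+1; sign (−1)^0·+1^1·+1^0 = +1.
(a,b)_11: α=0, u≡8; β=-2, v≡5 (mod 11); (8|11)=-1, (5|11)=+1; sign (−1)^0·-1^-2·+1^0 = +1.
(a,b)_5: α=2, u≡1; β=2, v≡2 (mod 5); (1|5)=+1, (2|5)=-1; sign (−1)^0·+1^2·-1^2 = +1.
(a,b)_43: α=0, u≡20; β=1, v≡38 (mod 43); (20|43)=-1, (38|43)=+1; sign (−1)^0·-1^1·+1^0 = -1.
(a,b)_13: α=0, u≡9; β=1, v≡3 (mod 13); (9|13)=+1, (3|13)=+1; sign (−1)^0·+1^1·+1^0 = +1.
(a,b)_37: α=0, u≡24; β=1, v≡31 (mod 37); (24|37)=-1, (31|37)=-1; sign (−1)^0·-1^1·-1^0 = -1.
(a,b)_29: α=1, u≡28; β=0, v≡17 (mod 29); (28|29)=+1, (17|29)=-1; sign (−1)^0·+1^0·-1^1 = -1.
(29, 2461277 / ℚ) ramifies at {17, 29, 37, 43}: a division algebra.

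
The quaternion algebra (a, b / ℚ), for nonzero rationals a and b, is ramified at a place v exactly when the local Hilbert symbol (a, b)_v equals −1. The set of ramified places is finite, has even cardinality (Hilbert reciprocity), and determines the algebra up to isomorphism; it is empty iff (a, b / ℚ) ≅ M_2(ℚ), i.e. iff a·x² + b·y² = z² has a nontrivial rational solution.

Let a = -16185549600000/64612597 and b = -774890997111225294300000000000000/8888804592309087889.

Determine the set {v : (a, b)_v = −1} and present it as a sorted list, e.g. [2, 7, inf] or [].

(a, b) ≡ (-21945, -143) mod (ℚ^×)²; places V = {2, 3, 5, 7, 11, 13, 17, 19, 29, 41, ∞}.
(a,b)_41: α=-2, u≡2; β=-4, v≡8 (mod 41); (2|41)=+1, (8|41)=+1; sign (−1)^0·+1^-4·+1^-2 = +1.
(a,b)_17: α=-2, u≡8; β=-6, v≡14 (mod 17); (8|17)=+1, (14|17)=-1; sign (−1)^0·+1^-6·-1^-2 = +1.
(a,b)_3: α=7, u≡2; β=12, v≡1 (mod 3); (2|3)=-1, (1|3)=+1; sign (−1)^0·-1^12·+1^7 = +1.
(a,b)_7: α=-1, u≡1; β=2, v≡2 (mod 7); (1|7)=+1, (2|7)=+1; sign (−1)^0·+1^2·+1^-1 = +1.
(a,b)_19: α=-1, u≡4; β=-4, v≡5 (mod 19); (4|19)=+1, (5|19)=+1; sign (−1)^0·+1^-4·+1^-1 = +1.
(a,b)_29: α=2, u≡8; β=2, v≡21 (mod 29); (8|29)=-1, (21|29)=-1; sign (−1)^0·-1^2·-1^2 = +1.
(a,b)_2: α=8, β=14; u≡7, v≡1 (mod 8); ε(u)ε(v)=1·0, αω(v)=8·0, βω(u)=14·0; sum ≡ 0  ⇒  +1.
(a,b)_∞: sgn(-21945)=−, sgn(-143)=−, so -1.
(a,b)_13: α=0, u≡9; β=3, v≡11 (mod 13); (9|13)=+1, (11|13)=-1; sign (−1)^0·+1^3·-1^0 = +1.
(a,b)_11: α=1, u≡6; β=5, v≡5 (mod 11); (6|11)=-1, (5|11)=+1; sign (−1)^1·-1^5·+1^1 = +1.
(a,b)_5: α=5, u≡4; β=14, v≡2 (mod 5); (4|5)=+1, (2|5)=-1; sign (−1)^0·+1^14·-1^5 = -1.
|Ram(-21945, -143)| = 2, even; anisotropic at {5, ∞}.

[5, inf]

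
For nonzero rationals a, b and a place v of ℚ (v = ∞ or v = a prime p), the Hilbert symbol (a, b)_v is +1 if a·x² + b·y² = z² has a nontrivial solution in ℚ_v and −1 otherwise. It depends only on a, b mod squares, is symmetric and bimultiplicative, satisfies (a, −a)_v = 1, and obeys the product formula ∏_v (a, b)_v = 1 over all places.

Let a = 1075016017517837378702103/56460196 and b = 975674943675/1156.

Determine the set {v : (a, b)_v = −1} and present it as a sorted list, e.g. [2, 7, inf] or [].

Mod squares: a ≡ 2927463, b ≡ 3. Check v ∈ {∞, 2, 3, 5, 7, 11, 13, 17, 19, 23, 29}.
v=17: a=17^-4·(≡5), b=17^-2·(≡11) mod 17; (5|17)=-1, (11|17)=-1; (−1)^{-4·-2·8}·(-1)^-2·(-1)^-4 = +1.
v=11: a=11^3·(≡7), b=11^0·(≡3) mod 11; (7|11)=-1, (3|11)=+1; (−1)^{3·0·5}·(-1)^0·(+1)^3 = +1.
v=13: a=13^-2·(≡6), b=13^0·(≡10) mod 13; (6|13)=-1, (10|13)=+1; (−1)^{-2·0·6}·(-1)^0·(+1)^-2 = +1.
v=2: v_2(a)=-2, v_2(b)=-2; units ≡ 7, 3 (mod 8); ε·ε+αω+βω = 1·1+-2·1+-2·0 ≡ 1  ⇒  (a,b)_2 = -1.
v=23: a=23^5·(≡19), b=23^2·(≡12) mod 23; (19|23)=-1, (12|23)=+1; (−1)^{5·2·11}·(-1)^2·(+1)^5 = +1.
v=∞: 2927463 > 0 and 3 > 0  ⇒  (a,b)_∞ = +1.
v=29: a=29^3·(≡18), b=29^2·(≡15) mod 29; (18|29)=-1, (15|29)=-1; (−1)^{3·2·14}·(-1)^2·(-1)^3 = -1.
v=19: a=19^3·(≡17), b=19^2·(≡13) mod 19; (17|19)=+1, (13|19)=-1; (−1)^{3·2·9}·(+1)^2·(-1)^3 = -1.
v=7: a=7^3·(≡1), b=7^0·(≡5) mod 7; (1|7)=+1, (5|7)=-1; (−1)^{3·0·3}·(+1)^0·(-1)^3 = -1.
v=5: a=5^0·(≡3), b=5^2·(≡2) mod 5; (3|5)=-1, (2|5)=-1; (−1)^{0·2·2}·(-1)^2·(-1)^0 = +1.
v=3: a=3^7·(≡2), b=3^5·(≡1) mod 3; (2|3)=-1, (1|3)=+1; (−1)^{7·5·1}·(-1)^5·(+1)^7 = +1.
|Ram(2927463, 3)| = 4, even; anisotropic at {2, 7, 19, 29}.

[2, 7, 19, 29]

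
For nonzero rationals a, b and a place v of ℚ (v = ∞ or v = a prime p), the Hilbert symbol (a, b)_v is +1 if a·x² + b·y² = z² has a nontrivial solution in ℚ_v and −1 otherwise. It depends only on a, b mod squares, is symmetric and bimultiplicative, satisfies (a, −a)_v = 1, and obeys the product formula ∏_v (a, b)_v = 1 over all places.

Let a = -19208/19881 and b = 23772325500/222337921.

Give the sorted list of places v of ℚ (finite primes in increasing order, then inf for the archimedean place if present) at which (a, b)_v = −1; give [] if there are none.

Mod squares: a ≡ -2, b ≡ 55. Check v ∈ {∞, 2, 3, 5, 7, 11, 13, 31, 37, 47}.
v=47: a=47^-2·(≡33), b=47^0·(≡9) mod 47; (33|47)=-1, (9|47)=+1; (−1)^{-2·0·23}·(-1)^0·(+1)^-2 = +1.
v=∞: -2 < 0 and 55 > 0  ⇒  (a,b)_∞ = +1.
v=5: a=5^0·(≡2), b=5^3·(≡4) mod 5; (2|5)=-1, (4|5)=+1; (−1)^{0·3·2}·(-1)^3·(+1)^0 = -1.
v=7: a=7^4·(≡6), b=7^2·(≡3) mod 7; (6|7)=-1, (3|7)=-1; (−1)^{4·2·3}·(-1)^2·(-1)^4 = +1.
v=2: v_2(a)=3, v_2(b)=2; units ≡ 7, 7 (mod 8); ε·ε+αω+βω = 1·1+3·0+2·0 ≡ 1  ⇒  (a,b)_2 = -1.
v=13: a=13^0·(≡8), b=13^-2·(≡3) mod 13; (8|13)=-1, (3|13)=+1; (−1)^{0·-2·6}·(-1)^-2·(+1)^0 = +1.
v=37: a=37^0·(≡15), b=37^-2·(≡18) mod 37; (15|37)=-1, (18|37)=-1; (−1)^{0·-2·18}·(-1)^-2·(-1)^0 = +1.
v=3: a=3^-2·(≡1), b=3^6·(≡1) mod 3; (1|3)=+1, (1|3)=+1; (−1)^{-2·6·1}·(+1)^6·(+1)^-2 = +1.
v=11: a=11^0·(≡5), b=11^3·(≡3) mod 11; (5|11)=+1, (3|11)=+1; (−1)^{0·3·5}·(+1)^3·(+1)^0 = +1.
v=31: a=31^0·(≡26), b=31^-2·(≡22) mod 31; (26|31)=-1, (22|31)=-1; (−1)^{0·-2·15}·(-1)^-2·(-1)^0 = +1.
Ram(-2, 55) = {2, 5}; no ℚ_2-point on the conic.

[2, 5]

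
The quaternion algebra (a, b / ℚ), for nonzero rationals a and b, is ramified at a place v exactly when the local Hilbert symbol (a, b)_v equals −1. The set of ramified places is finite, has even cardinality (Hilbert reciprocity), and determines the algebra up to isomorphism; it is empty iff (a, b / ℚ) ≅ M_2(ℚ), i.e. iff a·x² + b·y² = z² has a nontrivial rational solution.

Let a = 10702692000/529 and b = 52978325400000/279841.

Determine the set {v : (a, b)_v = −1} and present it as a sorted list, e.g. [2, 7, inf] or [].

(a, b) ≡ (2730, 15015) mod (ℚ^×)²; places V = {2, 3, 5, 7, 11, 13, 23, ∞}.
(a,b)_7: α=1, u≡3; β=1, v≡6 (mod 7); (3|7)=-1, (6|7)=-1; sign (−1)^1·-1^1·-1^1 = -1.
(a,b)_5: α=3, u≡4; β=5, v≡3 (mod 5); (4|5)=+1, (3|5)=-1; sign (−1)^0·+1^5·-1^3 = -1.
(a,b)_23: α=-2, u≡18; β=-4, v≡21 (mod 23); (18|23)=+1, (21|23)=-1; sign (−1)^0·+1^-4·-1^-2 = +1.
(a,b)_2: α=5, β=6; u≡5, v≡7 (mod 8); ε(u)ε(v)=0·1, αω(v)=5·0, βω(u)=6·1; sum ≡ 0  ⇒  +1.
(a,b)_∞: sgn(2730)=+, sgn(15015)=+, so +1.
(a,b)_3: α=5, u≡1; β=7, v≡1 (mod 3); (1|3)=+1, (1|3)=+1; sign (−1)^1·+1^7·+1^5 = -1.
(a,b)_13: α=1, u≡5; β=1, v≡7 (mod 13); (5|13)=-1, (7|13)=-1; sign (−1)^0·-1^1·-1^1 = +1.
(a,b)_11: α=2, u≡10; β=3, v≡1 (mod 11); (10|11)=-1, (1|11)=+1; sign (−1)^0·-1^3·+1^2 = -1.
|Ram(2730, 15015)| = 4, even; anisotropic at {3, 5, 7, 11}.

[3, 5, 7, 11]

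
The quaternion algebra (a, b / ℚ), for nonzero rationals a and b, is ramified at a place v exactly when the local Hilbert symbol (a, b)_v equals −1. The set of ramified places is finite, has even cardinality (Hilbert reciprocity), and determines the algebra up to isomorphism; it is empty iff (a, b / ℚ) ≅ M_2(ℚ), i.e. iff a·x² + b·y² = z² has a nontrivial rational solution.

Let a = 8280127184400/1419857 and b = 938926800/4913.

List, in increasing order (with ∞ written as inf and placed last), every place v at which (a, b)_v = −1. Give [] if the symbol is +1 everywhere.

(a, b) ≡ (33337, 4433821) mod (ℚ^×)²; places V = {2, 3, 5, 7, 17, 19, 37, 53, ∞}.
(a,b)_5: α=2, u≡3; β=2, v≡4 (mod 5); (3|5)=-1, (4|5)=+1; sign (−1)^0·-1^2·+1^2 = +1.
(a,b)_37: α=1, u≡13; β=1, v≡34 (mod 37); (13|37)=-1, (34|37)=+1; sign (−1)^0·-1^1·+1^1 = -1.
(a,b)_7: α=0, u≡3; β=1, v≡4 (mod 7); (3|7)=-1, (4|7)=+1; sign (−1)^0·-1^1·+1^0 = -1.
(a,b)_∞: sgn(33337)=+, sgn(4433821)=+, so +1.
(a,b)_19: α=4, u≡16; β=1, v≡16 (mod 19); (16|19)=+1, (16|19)=+1; sign (−1)^0·+1^1·+1^4 = +1.
(a,b)_53: α=1, u≡9; β=1, v≡51 (mod 53); (9|53)=+1, (51|53)=-1; sign (−1)^0·+1^1·-1^1 = -1.
(a,b)_17: α=-5, u≡12; β=-3, v≡4 (mod 17); (12|17)=-1, (4|17)=+1; sign (−1)^0·-1^-3·+1^-5 = -1.
(a,b)_3: α=4, u≡1; β=2, v≡1 (mod 3); (1|3)=+1, (1|3)=+1; sign (−1)^0·+1^2·+1^4 = +1.
(a,b)_2: α=4, β=4; u≡1, v≡5 (mod 8); ε(u)ε(v)=0·0, αω(v)=4·1, βω(u)=4·0; sum ≡ 0  ⇒  +1.
(33337, 4433821 / ℚ) ramifies at {7, 17, 37, 53}: a division algebra.

[7, 17, 37, 53]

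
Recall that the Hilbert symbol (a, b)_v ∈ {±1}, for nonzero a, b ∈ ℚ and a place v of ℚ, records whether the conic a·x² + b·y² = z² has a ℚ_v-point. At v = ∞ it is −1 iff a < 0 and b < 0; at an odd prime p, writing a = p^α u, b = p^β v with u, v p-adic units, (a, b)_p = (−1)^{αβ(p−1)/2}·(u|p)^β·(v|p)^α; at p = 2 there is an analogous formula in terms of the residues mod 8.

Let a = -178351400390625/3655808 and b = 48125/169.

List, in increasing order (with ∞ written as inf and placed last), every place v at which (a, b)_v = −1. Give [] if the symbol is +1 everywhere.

(a, b) ≡ (-770, 77) mod (ℚ^×)²; places V = {2, 3, 5, 7, 11, 13, ∞}.
(a,b)_13: α=-4, u≡10; β=-2, v≡12 (mod 13); (10|13)=+1, (12|13)=+1; sign (−1)^0·+1^-2·+1^-4 = +1.
(a,b)_5: α=9, u≡1; β=4, v≡3 (mod 5); (1|5)=+1, (3|5)=-1; sign (−1)^0·+1^4·-1^9 = -1.
(a,b)_11: α=5, u≡6; β=1, v≡2 (mod 11); (6|11)=-1, (2|11)=-1; sign (−1)^1·-1^1·-1^5 = -1.
(a,b)_7: α=1, u≡4; β=1, v≡1 (mod 7); (4|7)=+1, (1|7)=+1; sign (−1)^1·+1^1·+1^1 = -1.
(a,b)_2: α=-7, β=0; u≡7, v≡5 (mod 8); ε(u)ε(v)=1·0, αω(v)=-7·1, βω(u)=0·0; sum ≡ 1  ⇒  -1.
(a,b)_3: α=4, u≡1; β=0, v≡2 (mod 3); (1|3)=+1, (2|3)=-1; sign (−1)^0·+1^0·-1^4 = +1.
(a,b)_∞: sgn(-770)=−, sgn(77)=+, so +1.
(-770, 77 / ℚ) ramifies at {2, 5, 7, 11}: a division algebra.

[2, 5, 7, 11]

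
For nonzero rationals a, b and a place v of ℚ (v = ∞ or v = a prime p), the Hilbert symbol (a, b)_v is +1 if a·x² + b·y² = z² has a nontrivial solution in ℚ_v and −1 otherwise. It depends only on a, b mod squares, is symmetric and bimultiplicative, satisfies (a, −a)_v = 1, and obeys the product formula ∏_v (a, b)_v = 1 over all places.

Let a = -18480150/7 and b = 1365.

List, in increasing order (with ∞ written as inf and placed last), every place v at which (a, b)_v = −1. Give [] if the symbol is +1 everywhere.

[2, 5]

(a, b) ≡ (-42, 1365) mod (ℚ^×)²; places V = {2, 3, 5, 7, 13, ∞}.
(a,b)_2: α=1, β=0; u≡3, v≡5 (mod 8); ε(u)ε(v)=1·0, αω(v)=1·1, βω(u)=0·1; sum ≡ 1  ⇒  -1.
(a,b)_5: α=2, u≡2; β=1, v≡3 (mod 5); (2|5)=-1, (3|5)=-1; sign (−1)^0·-1^1·-1^2 = -1.
(a,b)_7: α=-1, u≡4; β=1, v≡6 (mod 7); (4|7)=+1, (6|7)=-1; sign (−1)^1·+1^1·-1^-1 = +1.
(a,b)_3: α=7, u≡1; β=1, v≡2 (mod 3); (1|3)=+1, (2|3)=-1; sign (−1)^1·+1^1·-1^7 = +1.
(a,b)_13: α=2, u≡12; β=1, v≡1 (mod 13); (12|13)=+1, (1|13)=+1; sign (−1)^0·+1^1·+1^2 = +1.
(a,b)_∞: sgn(-42)=−, sgn(1365)=+, so +1.
Ram(-42, 1365) = {2, 5}; no ℚ_2-point on the conic.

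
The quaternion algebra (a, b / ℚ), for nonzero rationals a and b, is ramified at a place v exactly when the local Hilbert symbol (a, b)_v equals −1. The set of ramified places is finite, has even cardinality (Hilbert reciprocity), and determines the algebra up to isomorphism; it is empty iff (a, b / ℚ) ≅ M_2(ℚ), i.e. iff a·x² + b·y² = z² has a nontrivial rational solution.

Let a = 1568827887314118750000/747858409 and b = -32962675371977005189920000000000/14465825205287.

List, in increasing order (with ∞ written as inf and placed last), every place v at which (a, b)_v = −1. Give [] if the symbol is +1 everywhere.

Mod squares: a ≡ 19, b ≡ -8211. Check v ∈ {∞, 2, 3, 5, 7, 11, 17, 19, 23, 29, 31, 41}.
v=2: v_2(a)=4, v_2(b)=14; units ≡ 3, 5 (mod 8); ε·ε+αω+βω = 1·0+4·1+14·1 ≡ 0  ⇒  (a,b)_2 = +1.
v=3: a=3^2·(≡1), b=3^3·(≡2) mod 3; (1|3)=+1, (2|3)=-1; (−1)^{2·3·1}·(+1)^3·(-1)^2 = +1.
v=∞: 19 > 0 and -8211 < 0  ⇒  (a,b)_∞ = +1.
v=17: a=17^2·(≡4), b=17^3·(≡14) mod 17; (4|17)=+1, (14|17)=-1; (−1)^{2·3·8}·(+1)^3·(-1)^2 = +1.
v=23: a=23^-2·(≡17), b=23^-3·(≡21) mod 23; (17|23)=-1, (21|23)=-1; (−1)^{-2·-3·11}·(-1)^-3·(-1)^-2 = -1.
v=5: a=5^8·(≡1), b=5^10·(≡1) mod 5; (1|5)=+1, (1|5)=+1; (−1)^{8·10·2}·(+1)^10·(+1)^8 = +1.
v=29: a=29^-2·(≡15), b=29^-4·(≡16) mod 29; (15|29)=-1, (16|29)=+1; (−1)^{-2·-4·14}·(-1)^-4·(+1)^-2 = +1.
v=7: a=7^0·(≡6), b=7^1·(≡3) mod 7; (6|7)=-1, (3|7)=-1; (−1)^{0·1·3}·(-1)^1·(-1)^0 = -1.
v=19: a=19^3·(≡11), b=19^4·(≡9) mod 19; (11|19)=+1, (9|19)=+1; (−1)^{3·4·9}·(+1)^4·(+1)^3 = +1.
v=31: a=31^2·(≡16), b=31^2·(≡8) mod 31; (16|31)=+1, (8|31)=+1; (−1)^{2·2·15}·(+1)^2·(+1)^2 = +1.
v=41: a=41^-2·(≡14), b=41^-2·(≡6) mod 41; (14|41)=-1, (6|41)=-1; (−1)^{-2·-2·20}·(-1)^-2·(-1)^-2 = +1.
v=11: a=11^4·(≡2), b=11^6·(≡7) mod 11; (2|11)=-1, (7|11)=-1; (−1)^{4·6·5}·(-1)^6·(-1)^4 = +1.
Ram(19, -8211) = {7, 23}; no ℚ_7-point on the conic.

[7, 23]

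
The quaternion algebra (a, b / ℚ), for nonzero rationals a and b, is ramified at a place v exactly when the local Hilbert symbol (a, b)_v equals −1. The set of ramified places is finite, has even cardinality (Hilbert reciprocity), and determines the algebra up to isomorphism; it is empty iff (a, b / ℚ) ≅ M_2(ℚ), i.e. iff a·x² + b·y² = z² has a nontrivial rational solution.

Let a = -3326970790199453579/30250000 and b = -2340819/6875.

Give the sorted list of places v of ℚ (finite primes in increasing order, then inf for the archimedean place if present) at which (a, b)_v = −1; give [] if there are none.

[23, inf]

(a, b) ≡ (-299, -209) mod (ℚ^×)²; places V = {2, 3, 5, 7, 11, 13, 19, 23, ∞}.
(a,b)_7: α=2, u≡4; β=0, v≡2 (mod 7); (4|7)=+1, (2|7)=+1; sign (−1)^0·+1^0·+1^2 = +1.
(a,b)_2: α=-4, β=0; u≡5, v≡7 (mod 8); ε(u)ε(v)=0·1, αω(v)=-4·0, βω(u)=0·1; sum ≡ 0  ⇒  +1.
(a,b)_∞: sgn(-299)=−, sgn(-209)=−, so -1.
(a,b)_19: α=6, u≡7; β=1, v≡8 (mod 19); (7|19)=+1, (8|19)=-1; sign (−1)^0·+1^1·-1^6 = +1.
(a,b)_23: α=1, u≡17; β=0, v≡20 (mod 23); (17|23)=-1, (20|23)=-1; sign (−1)^0·-1^0·-1^1 = -1.
(a,b)_11: α=-2, u≡9; β=-1, v≡4 (mod 11); (9|11)=+1, (4|11)=+1; sign (−1)^0·+1^-1·+1^-2 = +1.
(a,b)_5: α=-6, u≡1; β=-4, v≡1 (mod 5); (1|5)=+1, (1|5)=+1; sign (−1)^0·+1^-4·+1^-6 = +1.
(a,b)_13: α=7, u≡9; β=2, v≡3 (mod 13); (9|13)=+1, (3|13)=+1; sign (−1)^0·+1^2·+1^7 = +1.
(a,b)_3: α=0, u≡1; β=6, v≡1 (mod 3); (1|3)=+1, (1|3)=+1; sign (−1)^0·+1^6·+1^0 = +1.
(-299, -209 / ℚ) ramifies at {23, ∞}: a division algebra.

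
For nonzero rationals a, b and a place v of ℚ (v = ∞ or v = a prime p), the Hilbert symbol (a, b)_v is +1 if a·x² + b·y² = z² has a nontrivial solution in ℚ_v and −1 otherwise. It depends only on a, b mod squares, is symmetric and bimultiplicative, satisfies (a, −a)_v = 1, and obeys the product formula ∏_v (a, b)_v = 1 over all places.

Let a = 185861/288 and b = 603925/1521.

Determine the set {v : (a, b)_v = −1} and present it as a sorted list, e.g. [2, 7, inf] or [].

Mod squares: a ≡ 442, b ≡ 493. Check v ∈ {∞, 2, 3, 5, 7, 13, 17, 29}.
v=5: a=5^0·(≡2), b=5^2·(≡2) mod 5; (2|5)=-1, (2|5)=-1; (−1)^{0·2·2}·(-1)^2·(-1)^0 = +1.
v=2: v_2(a)=-5, v_2(b)=0; units ≡ 5, 5 (mod 8); ε·ε+αω+βω = 0·0+-5·1+0·1 ≡ 1  ⇒  (a,b)_2 = -1.
v=13: a=13^1·(≡5), b=13^-2·(≡4) mod 13; (5|13)=-1, (4|13)=+1; (−1)^{1·-2·6}·(-1)^-2·(+1)^1 = +1.
v=17: a=17^1·(≡15), b=17^1·(≡10) mod 17; (15|17)=+1, (10|17)=-1; (−1)^{1·1·8}·(+1)^1·(-1)^1 = -1.
v=7: a=7^0·(≡4), b=7^2·(≡6) mod 7; (4|7)=+1, (6|7)=-1; (−1)^{0·2·3}·(+1)^2·(-1)^0 = +1.
v=29: a=29^2·(≡20), b=29^1·(≡27) mod 29; (20|29)=+1, (27|29)=-1; (−1)^{2·1·14}·(+1)^1·(-1)^2 = +1.
v=∞: 442 > 0 and 493 > 0  ⇒  (a,b)_∞ = +1.
v=3: a=3^-2·(≡1), b=3^-2·(≡1) mod 3; (1|3)=+1, (1|3)=+1; (−1)^{-2·-2·1}·(+1)^-2·(+1)^-2 = +1.
Ram(442, 493) = {2, 17}; no ℚ_2-point on the conic.

[2, 17]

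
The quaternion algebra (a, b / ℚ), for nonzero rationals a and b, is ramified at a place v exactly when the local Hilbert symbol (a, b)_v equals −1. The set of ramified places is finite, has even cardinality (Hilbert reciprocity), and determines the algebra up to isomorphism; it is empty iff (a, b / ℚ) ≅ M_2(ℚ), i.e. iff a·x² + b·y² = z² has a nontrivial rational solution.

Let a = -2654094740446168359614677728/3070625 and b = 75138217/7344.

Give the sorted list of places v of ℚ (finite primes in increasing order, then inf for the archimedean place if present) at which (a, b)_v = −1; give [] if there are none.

[2, 13, 17, 19]

(a, b) ≡ (-5987774, 646323) mod (ℚ^×)²; places V = {2, 3, 5, 7, 11, 13, 17, 19, 23, 29, 31, ∞}.
(a,b)_17: α=-3, u≡15; β=-1, v≡10 (mod 17); (15|17)=+1, (10|17)=-1; sign (−1)^0·+1^-1·-1^-3 = -1.
(a,b)_23: α=3, u≡21; β=1, v≡4 (mod 23); (21|23)=-1, (4|23)=+1; sign (−1)^1·-1^1·+1^3 = +1.
(a,b)_31: α=1, u≡10; β=0, v≡16 (mod 31); (10|31)=+1, (16|31)=+1; sign (−1)^0·+1^0·+1^1 = +1.
(a,b)_29: α=4, u≡13; β=1, v≡12 (mod 29); (13|29)=+1, (12|29)=-1; sign (−1)^0·+1^1·-1^4 = +1.
(a,b)_∞: sgn(-5987774)=−, sgn(646323)=+, so +1.
(a,b)_5: α=-4, u≡4; β=0, v≡3 (mod 5); (4|5)=+1, (3|5)=-1; sign (−1)^0·+1^0·-1^-4 = +1.
(a,b)_7: α=0, u≡5; β=2, v≡6 (mod 7); (5|7)=-1, (6|7)=-1; sign (−1)^0·-1^2·-1^0 = +1.
(a,b)_3: α=20, u≡1; β=-3, v≡2 (mod 3); (1|3)=+1, (2|3)=-1; sign (−1)^0·+1^-3·-1^20 = +1.
(a,b)_11: α=0, u≡2; β=2, v≡7 (mod 11); (2|11)=-1, (7|11)=-1; sign (−1)^0·-1^2·-1^0 = +1.
(a,b)_2: α=5, β=-4; u≡1, v≡3 (mod 8); ε(u)ε(v)=0·1, αω(v)=5·1, βω(u)=-4·0; sum ≡ 1  ⇒  -1.
(a,b)_13: α=1, u≡7; β=0, v≡2 (mod 13); (7|13)=-1, (2|13)=-1; sign (−1)^0·-1^0·-1^1 = -1.
(a,b)_19: α=3, u≡16; β=1, v≡4 (mod 19); (16|19)=+1, (4|19)=+1; sign (−1)^1·+1^1·+1^3 = -1.
|Ram(-5987774, 646323)| = 4, even; anisotropic at {2, 13, 17, 19}.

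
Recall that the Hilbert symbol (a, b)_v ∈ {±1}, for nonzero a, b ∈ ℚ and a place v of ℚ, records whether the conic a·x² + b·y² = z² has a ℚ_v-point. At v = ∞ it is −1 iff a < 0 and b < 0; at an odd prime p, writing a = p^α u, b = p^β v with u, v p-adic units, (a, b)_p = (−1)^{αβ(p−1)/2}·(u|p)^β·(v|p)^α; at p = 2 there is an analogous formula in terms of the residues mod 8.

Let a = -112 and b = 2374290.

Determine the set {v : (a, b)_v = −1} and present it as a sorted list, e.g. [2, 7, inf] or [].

Mod squares: a ≡ -7, b ≡ 263810. Check v ∈ {∞, 2, 3, 5, 7, 23, 31, 37}.
v=2: v_2(a)=4, v_2(b)=1; units ≡ 1, 1 (mod 8); ε·ε+αω+βω = 0·0+4·0+1·0 ≡ 0  ⇒  (a,b)_2 = +1.
v=37: a=37^0·(≡36), b=37^1·(≡12) mod 37; (36|37)=+1, (12|37)=+1; (−1)^{0·1·18}·(+1)^1·(+1)^0 = +1.
v=7: a=7^1·(≡5), b=7^0·(≡2) mod 7; (5|7)=-1, (2|7)=+1; (−1)^{1·0·3}·(-1)^0·(+1)^1 = +1.
v=3: a=3^0·(≡2), b=3^2·(≡2) mod 3; (2|3)=-1, (2|3)=-1; (−1)^{0·2·1}·(-1)^2·(-1)^0 = +1.
v=23: a=23^0·(≡3), b=23^1·(≡6) mod 23; (3|23)=+1, (6|23)=+1; (−1)^{0·1·11}·(+1)^1·(+1)^0 = +1.
v=31: a=31^0·(≡12), b=31^1·(≡20) mod 31; (12|31)=-1, (20|31)=+1; (−1)^{0·1·15}·(-1)^1·(+1)^0 = -1.
v=∞: -7 < 0 and 263810 > 0  ⇒  (a,b)_∞ = +1.
v=5: a=5^0·(≡3), b=5^1·(≡3) mod 5; (3|5)=-1, (3|5)=-1; (−1)^{0·1·2}·(-1)^1·(-1)^0 = -1.
Ram(-7, 263810) = {5, 31}; no ℚ_5-point on the conic.

[5, 31]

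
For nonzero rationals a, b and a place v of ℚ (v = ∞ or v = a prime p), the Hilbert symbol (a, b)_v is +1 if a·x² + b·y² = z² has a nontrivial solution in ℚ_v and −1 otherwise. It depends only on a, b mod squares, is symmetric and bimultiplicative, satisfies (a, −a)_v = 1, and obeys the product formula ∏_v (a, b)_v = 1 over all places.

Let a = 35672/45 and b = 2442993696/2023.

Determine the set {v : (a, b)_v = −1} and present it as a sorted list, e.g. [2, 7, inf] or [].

(a, b) ≡ (910, 462) mod (ℚ^×)²; places V = {2, 3, 5, 7, 11, 13, 17, ∞}.
(a,b)_∞: sgn(910)=+, sgn(462)=+, so +1.
(a,b)_3: α=-2, u≡1; β=5, v≡1 (mod 3); (1|3)=+1, (1|3)=+1; sign (−1)^0·+1^5·+1^-2 = +1.
(a,b)_7: α=3, u≡2; β=-1, v≡5 (mod 7); (2|7)=+1, (5|7)=-1; sign (−1)^1·+1^-1·-1^3 = +1.
(a,b)_17: α=0, u≡16; β=-2, v≡11 (mod 17); (16|17)=+1, (11|17)=-1; sign (−1)^0·+1^-2·-1^0 = +1.
(a,b)_2: α=3, β=5; u≡7, v≡7 (mod 8); ε(u)ε(v)=1·1, αω(v)=3·0, βω(u)=5·0; sum ≡ 1  ⇒  -1.
(a,b)_5: α=-1, u≡3; β=0, v≡2 (mod 5); (3|5)=-1, (2|5)=-1; sign (−1)^0·-1^0·-1^-1 = -1.
(a,b)_11: α=0, u≡10; β=1, v≡5 (mod 11); (10|11)=-1, (5|11)=+1; sign (−1)^0·-1^1·+1^0 = -1.
(a,b)_13: α=1, u≡11; β=4, v≡6 (mod 13); (11|13)=-1, (6|13)=-1; sign (−1)^0·-1^4·-1^1 = -1.
(910, 462 / ℚ) ramifies at {2, 5, 11, 13}: a division algebra.

[2, 5, 11, 13]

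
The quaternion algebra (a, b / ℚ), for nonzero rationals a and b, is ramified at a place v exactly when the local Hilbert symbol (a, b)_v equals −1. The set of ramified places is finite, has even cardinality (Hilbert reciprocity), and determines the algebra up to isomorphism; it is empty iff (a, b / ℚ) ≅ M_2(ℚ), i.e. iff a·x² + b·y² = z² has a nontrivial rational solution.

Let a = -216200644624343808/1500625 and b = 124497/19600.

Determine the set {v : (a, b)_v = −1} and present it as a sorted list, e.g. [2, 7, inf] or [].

Mod squares: a ≡ -67363, b ≡ 1537. Check v ∈ {∞, 2, 3, 5, 7, 11, 13, 29, 31, 41, 53}.
v=53: a=53^1·(≡6), b=53^1·(≡46) mod 53; (6|53)=+1, (46|53)=+1; (−1)^{1·1·26}·(+1)^1·(+1)^1 = +1.
v=31: a=31^1·(≡4), b=31^0·(≡4) mod 31; (4|31)=+1, (4|31)=+1; (−1)^{1·0·15}·(+1)^0·(+1)^1 = +1.
v=7: a=7^-4·(≡6), b=7^-2·(≡2) mod 7; (6|7)=-1, (2|7)=+1; (−1)^{-4·-2·3}·(-1)^-2·(+1)^-4 = +1.
v=2: v_2(a)=8, v_2(b)=-4; units ≡ 5, 1 (mod 8); ε·ε+αω+βω = 0·0+8·0+-4·1 ≡ 0  ⇒  (a,b)_2 = +1.
v=29: a=29^2·(≡13), b=29^1·(≡7) mod 29; (13|29)=+1, (7|29)=+1; (−1)^{2·1·14}·(+1)^1·(+1)^2 = +1.
v=13: a=13^2·(≡4), b=13^0·(≡1) mod 13; (4|13)=+1, (1|13)=+1; (−1)^{2·0·6}·(+1)^0·(+1)^2 = +1.
v=∞: -67363 < 0 and 1537 > 0  ⇒  (a,b)_∞ = +1.
v=41: a=41^1·(≡28), b=41^0·(≡31) mod 41; (28|41)=-1, (31|41)=+1; (−1)^{1·0·20}·(-1)^0·(+1)^1 = +1.
v=5: a=5^-4·(≡2), b=5^-2·(≡3) mod 5; (2|5)=-1, (3|5)=-1; (−1)^{-4·-2·2}·(-1)^-2·(-1)^-4 = +1.
v=11: a=11^2·(≡3), b=11^0·(≡6) mod 11; (3|11)=+1, (6|11)=-1; (−1)^{2·0·5}·(+1)^0·(-1)^2 = +1.
v=3: a=3^6·(≡2), b=3^4·(≡1) mod 3; (2|3)=-1, (1|3)=+1; (−1)^{6·4·1}·(-1)^4·(+1)^6 = +1.
Ram(a, b) = ∅: the form -67363·x² + 1537·y² − z² is isotropic over every ℚ_v, so by Hasse–Minkowski it is isotropic over ℚ.

[]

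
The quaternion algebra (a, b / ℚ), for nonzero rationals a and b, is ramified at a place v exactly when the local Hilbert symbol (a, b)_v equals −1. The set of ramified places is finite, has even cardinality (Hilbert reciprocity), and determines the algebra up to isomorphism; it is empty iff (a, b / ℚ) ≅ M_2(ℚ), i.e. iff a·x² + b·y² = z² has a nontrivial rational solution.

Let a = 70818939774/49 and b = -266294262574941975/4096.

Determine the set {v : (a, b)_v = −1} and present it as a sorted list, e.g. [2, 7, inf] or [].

(a, b) ≡ (46, -13079) mod (ℚ^×)²; places V = {2, 3, 5, 7, 11, 23, 29, 41, ∞}.
(a,b)_∞: sgn(46)=+, sgn(-13079)=−, so +1.
(a,b)_41: α=2, u≡20; β=3, v≡25 (mod 41); (20|41)=+1, (25|41)=+1; sign (−1)^0·+1^3·+1^2 = +1.
(a,b)_3: α=2, u≡1; β=2, v≡1 (mod 3); (1|3)=+1, (1|3)=+1; sign (−1)^0·+1^2·+1^2 = +1.
(a,b)_7: α=-2, u≡2; β=0, v≡4 (mod 7); (2|7)=+1, (4|7)=+1; sign (−1)^0·+1^0·+1^-2 = +1.
(a,b)_5: α=0, u≡1; β=2, v≡1 (mod 5); (1|5)=+1, (1|5)=+1; sign (−1)^0·+1^2·+1^0 = +1.
(a,b)_23: α=1, u≡16; β=2, v≡8 (mod 23); (16|23)=+1, (8|23)=+1; sign (−1)^0·+1^2·+1^1 = +1.
(a,b)_11: α=2, u≡8; β=3, v≡7 (mod 11); (8|11)=-1, (7|11)=-1; sign (−1)^0·-1^3·-1^2 = -1.
(a,b)_29: α=2, u≡27; β=3, v≡20 (mod 29); (27|29)=-1, (20|29)=+1; sign (−1)^0·-1^3·+1^2 = -1.
(a,b)_2: α=1, β=-12; u≡7, v≡1 (mod 8); ε(u)ε(v)=1·0, αω(v)=1·0, βω(u)=-12·0; sum ≡ 0  ⇒  +1.
(46, -13079 / ℚ) ramifies at {11, 29}: a division algebra.

[11, 29]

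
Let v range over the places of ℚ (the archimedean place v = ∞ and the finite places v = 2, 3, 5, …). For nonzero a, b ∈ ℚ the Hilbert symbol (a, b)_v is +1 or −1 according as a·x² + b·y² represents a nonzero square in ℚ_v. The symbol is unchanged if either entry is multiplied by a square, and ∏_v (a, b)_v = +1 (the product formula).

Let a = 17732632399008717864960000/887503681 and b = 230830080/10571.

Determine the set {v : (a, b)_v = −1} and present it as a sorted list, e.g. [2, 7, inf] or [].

Mod squares: a ≡ 2431, b ≡ 2145. Check v ∈ {∞, 2, 3, 5, 11, 13, 17, 31, 37}.
v=31: a=31^-6·(≡17), b=31^-2·(≡13) mod 31; (17|31)=-1, (13|31)=-1; (−1)^{-6·-2·15}·(-1)^-2·(-1)^-6 = +1.
v=5: a=5^4·(≡1), b=5^1·(≡1) mod 5; (1|5)=+1, (1|5)=+1; (−1)^{4·1·2}·(+1)^1·(+1)^4 = +1.
v=13: a=13^3·(≡7), b=13^1·(≡3) mod 13; (7|13)=-1, (3|13)=+1; (−1)^{3·1·6}·(-1)^1·(+1)^3 = -1.
v=2: v_2(a)=26, v_2(b)=12; units ≡ 7, 1 (mod 8); ε·ε+αω+βω = 1·0+26·0+12·0 ≡ 0  ⇒  (a,b)_2 = +1.
v=17: a=17^5·(≡3), b=17^2·(≡14) mod 17; (3|17)=-1, (14|17)=-1; (−1)^{5·2·8}·(-1)^2·(-1)^5 = -1.
v=37: a=37^2·(≡28), b=37^0·(≡4) mod 37; (28|37)=+1, (4|37)=+1; (−1)^{2·0·18}·(+1)^0·(+1)^2 = +1.
v=3: a=3^2·(≡1), b=3^1·(≡1) mod 3; (1|3)=+1, (1|3)=+1; (−1)^{2·1·1}·(+1)^1·(+1)^2 = +1.
v=11: a=11^1·(≡5), b=11^-1·(≡2) mod 11; (5|11)=+1, (2|11)=-1; (−1)^{1·-1·5}·(+1)^-1·(-1)^1 = +1.
v=∞: 2431 > 0 and 2145 > 0  ⇒  (a,b)_∞ = +1.
Ram(2431, 2145) = {13, 17}; no ℚ_13-point on the conic.

[13, 17]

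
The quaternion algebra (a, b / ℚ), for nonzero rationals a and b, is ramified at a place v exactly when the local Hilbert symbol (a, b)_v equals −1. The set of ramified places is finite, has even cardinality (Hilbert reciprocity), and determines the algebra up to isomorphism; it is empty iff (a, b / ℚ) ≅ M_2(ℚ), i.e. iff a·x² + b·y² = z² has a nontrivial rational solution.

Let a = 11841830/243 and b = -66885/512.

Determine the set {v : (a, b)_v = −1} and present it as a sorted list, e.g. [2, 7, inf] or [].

[2, 3, 5, 7]

(a, b) ≡ (4290, -2730) mod (ℚ^×)²; places V = {2, 3, 5, 7, 11, 13, ∞}.
(a,b)_7: α=2, u≡6; β=3, v≡1 (mod 7); (6|7)=-1, (1|7)=+1; sign (−1)^0·-1^3·+1^2 = -1.
(a,b)_11: α=1, u≡4; β=0, v≡1 (mod 11); (4|11)=+1, (1|11)=+1; sign (−1)^0·+1^0·+1^1 = +1.
(a,b)_2: α=1, β=-9; u≡1, v≡3 (mod 8); ε(u)ε(v)=0·1, αω(v)=1·1, βω(u)=-9·0; sum ≡ 1  ⇒  -1.
(a,b)_∞: sgn(4290)=+, sgn(-2730)=−, so +1.
(a,b)_13: α=3, u≡11; β=1, v≡11 (mod 13); (11|13)=-1, (11|13)=-1; sign (−1)^0·-1^1·-1^3 = +1.
(a,b)_3: α=-5, u≡2; β=1, v≡2 (mod 3); (2|3)=-1, (2|3)=-1; sign (−1)^1·-1^1·-1^-5 = -1.
(a,b)_5: α=1, u≡2; β=1, v≡4 (mod 5); (2|5)=-1, (4|5)=+1; sign (−1)^0·-1^1·+1^1 = -1.
|Ram(4290, -2730)| = 4, even; anisotropic at {2, 3, 5, 7}.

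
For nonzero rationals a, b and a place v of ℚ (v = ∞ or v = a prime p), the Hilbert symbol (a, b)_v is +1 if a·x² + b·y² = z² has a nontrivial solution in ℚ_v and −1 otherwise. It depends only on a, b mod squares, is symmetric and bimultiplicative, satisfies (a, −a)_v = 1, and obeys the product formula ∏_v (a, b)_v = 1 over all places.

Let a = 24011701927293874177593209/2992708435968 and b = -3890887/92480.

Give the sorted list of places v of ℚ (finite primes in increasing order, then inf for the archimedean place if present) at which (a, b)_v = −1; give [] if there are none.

[5, 7]

Mod squares: a ≡ 17043, b ≡ -115115. Check v ∈ {∞, 2, 3, 5, 7, 11, 13, 17, 19, 23, 31}.
v=11: a=11^4·(≡3), b=11^1·(≡7) mod 11; (3|11)=+1, (7|11)=-1; (−1)^{4·1·5}·(+1)^1·(-1)^4 = +1.
v=7: a=7^6·(≡5), b=7^1·(≡5) mod 7; (5|7)=-1, (5|7)=-1; (−1)^{6·1·3}·(-1)^1·(-1)^6 = -1.
v=17: a=17^-4·(≡4), b=17^-2·(≡4) mod 17; (4|17)=+1, (4|17)=+1; (−1)^{-4·-2·8}·(+1)^-2·(+1)^-4 = +1.
v=23: a=23^3·(≡7), b=23^1·(≡9) mod 23; (7|23)=-1, (9|23)=+1; (−1)^{3·1·11}·(-1)^1·(+1)^3 = +1.
v=5: a=5^0·(≡3), b=5^-1·(≡3) mod 5; (3|5)=-1, (3|5)=-1; (−1)^{0·-1·2}·(-1)^-1·(-1)^0 = -1.
v=3: a=3^-7·(≡2), b=3^0·(≡1) mod 3; (2|3)=-1, (1|3)=+1; (−1)^{-7·0·1}·(-1)^0·(+1)^-7 = +1.
v=13: a=13^7·(≡2), b=13^3·(≡8) mod 13; (2|13)=-1, (8|13)=-1; (−1)^{7·3·6}·(-1)^3·(-1)^7 = +1.
v=2: v_2(a)=-14, v_2(b)=-6; units ≡ 3, 5 (mod 8); ε·ε+αω+βω = 1·0+-14·1+-6·1 ≡ 0  ⇒  (a,b)_2 = +1.
v=19: a=19^1·(≡17), b=19^0·(≡4) mod 19; (17|19)=+1, (4|19)=+1; (−1)^{1·0·9}·(+1)^0·(+1)^1 = +1.
v=31: a=31^2·(≡15), b=31^0·(≡20) mod 31; (15|31)=-1, (20|31)=+1; (−1)^{2·0·15}·(-1)^0·(+1)^2 = +1.
v=∞: 17043 > 0 and -115115 < 0  ⇒  (a,b)_∞ = +1.
(17043, -115115 / ℚ) ramifies at {5, 7}: a division algebra.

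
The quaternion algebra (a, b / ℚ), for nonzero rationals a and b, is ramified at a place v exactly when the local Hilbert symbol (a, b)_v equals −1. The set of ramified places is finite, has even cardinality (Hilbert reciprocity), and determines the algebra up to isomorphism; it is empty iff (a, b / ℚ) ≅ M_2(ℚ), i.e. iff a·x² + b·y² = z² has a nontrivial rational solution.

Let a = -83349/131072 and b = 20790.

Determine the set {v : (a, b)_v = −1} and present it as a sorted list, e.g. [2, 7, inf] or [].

[2, 5, 7, 11]

Mod squares: a ≡ -42, b ≡ 2310. Check v ∈ {∞, 2, 3, 5, 7, 11}.
v=7: a=7^3·(≡4), b=7^1·(≡2) mod 7; (4|7)=+1, (2|7)=+1; (−1)^{3·1·3}·(+1)^1·(+1)^3 = -1.
v=11: a=11^0·(≡6), b=11^1·(≡9) mod 11; (6|11)=-1, (9|11)=+1; (−1)^{0·1·5}·(-1)^1·(+1)^0 = -1.
v=3: a=3^5·(≡1), b=3^3·(≡2) mod 3; (1|3)=+1, (2|3)=-1; (−1)^{5·3·1}·(+1)^3·(-1)^5 = +1.
v=∞: -42 < 0 and 2310 > 0  ⇒  (a,b)_∞ = +1.
v=5: a=5^0·(≡3), b=5^1·(≡3) mod 5; (3|5)=-1, (3|5)=-1; (−1)^{0·1·2}·(-1)^1·(-1)^0 = -1.
v=2: v_2(a)=-17, v_2(b)=1; units ≡ 3, 3 (mod 8); ε·ε+αω+βω = 1·1+-17·1+1·1 ≡ 1  ⇒  (a,b)_2 = -1.
Ram(-42, 2310) = {2, 5, 7, 11}; no ℚ_2-point on the conic.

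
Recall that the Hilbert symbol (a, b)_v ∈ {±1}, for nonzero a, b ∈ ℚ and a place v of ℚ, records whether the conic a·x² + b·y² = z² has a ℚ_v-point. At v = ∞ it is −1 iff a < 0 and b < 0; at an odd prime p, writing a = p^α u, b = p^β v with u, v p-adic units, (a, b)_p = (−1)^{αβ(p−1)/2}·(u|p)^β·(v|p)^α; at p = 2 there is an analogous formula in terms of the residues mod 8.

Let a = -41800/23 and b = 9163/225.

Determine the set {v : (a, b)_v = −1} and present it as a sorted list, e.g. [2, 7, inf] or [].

[2, 11]

(a, b) ≡ (-9614, 187) mod (ℚ^×)²; places V = {2, 3, 5, 7, 11, 17, 19, 23, ∞}.
(a,b)_23: α=-1, u≡14; β=0, v≡12 (mod 23); (14|23)=-1, (12|23)=+1; sign (−1)^0·-1^0·+1^-1 = +1.
(a,b)_7: α=0, u≡2; β=2, v≡5 (mod 7); (2|7)=+1, (5|7)=-1; sign (−1)^0·+1^2·-1^0 = +1.
(a,b)_17: α=0, u≡9; β=1, v≡3 (mod 17); (9|17)=+1, (3|17)=-1; sign (−1)^0·+1^1·-1^0 = +1.
(a,b)_19: α=1, u≡1; β=0, v≡11 (mod 19); (1|19)=+1, (11|19)=+1; sign (−1)^0·+1^0·+1^1 = +1.
(a,b)_∞: sgn(-9614)=−, sgn(187)=+, so +1.
(a,b)_3: α=0, u≡1; β=-2, v≡1 (mod 3); (1|3)=+1, (1|3)=+1; sign (−1)^0·+1^-2·+1^0 = +1.
(a,b)_5: α=2, u≡1; β=-2, v≡2 (mod 5); (1|5)=+1, (2|5)=-1; sign (−1)^0·+1^-2·-1^2 = +1.
(a,b)_2: α=3, β=0; u≡1, v≡3 (mod 8); ε(u)ε(v)=0·1, αω(v)=3·1, βω(u)=0·0; sum ≡ 1  ⇒  -1.
(a,b)_11: α=1, u≡6; β=1, v≡6 (mod 11); (6|11)=-1, (6|11)=-1; sign (−1)^1·-1^1·-1^1 = -1.
Ram(-9614, 187) = {2, 11}; no ℚ_2-point on the conic.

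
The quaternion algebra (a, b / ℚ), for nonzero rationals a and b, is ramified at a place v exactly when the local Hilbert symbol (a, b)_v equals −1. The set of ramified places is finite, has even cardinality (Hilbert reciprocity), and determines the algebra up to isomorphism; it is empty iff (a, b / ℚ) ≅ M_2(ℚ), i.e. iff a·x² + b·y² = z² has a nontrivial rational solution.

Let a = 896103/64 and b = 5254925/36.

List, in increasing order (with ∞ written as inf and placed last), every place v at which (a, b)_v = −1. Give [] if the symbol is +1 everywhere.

[13, 37]

(a, b) ≡ (11063, 210197) mod (ℚ^×)²; places V = {2, 3, 5, 13, 19, 23, 37, ∞}.
(a,b)_13: α=1, u≡8; β=1, v≡12 (mod 13); (8|13)=-1, (12|13)=+1; sign (−1)^0·-1^1·+1^1 = -1.
(a,b)_37: α=1, u≡9; β=1, v≡18 (mod 37); (9|37)=+1, (18|37)=-1; sign (−1)^0·+1^1·-1^1 = -1.
(a,b)_2: α=-6, β=-2; u≡7, v≡5 (mod 8); ε(u)ε(v)=1·0, αω(v)=-6·1, βω(u)=-2·0; sum ≡ 0  ⇒  +1.
(a,b)_3: α=4, u≡2; β=-2, v≡2 (mod 3); (2|3)=-1, (2|3)=-1; sign (−1)^0·-1^-2·-1^4 = +1.
(a,b)_∞: sgn(11063)=+, sgn(210197)=+, so +1.
(a,b)_19: α=0, u≡9; β=1, v≡4 (mod 19); (9|19)=+1, (4|19)=+1; sign (−1)^0·+1^1·+1^0 = +1.
(a,b)_23: α=1, u≡14; β=1, v≡3 (mod 23); (14|23)=-1, (3|23)=+1; sign (−1)^1·-1^1·+1^1 = +1.
(a,b)_5: α=0, u≡2; β=2, v≡2 (mod 5); (2|5)=-1, (2|5)=-1; sign (−1)^0·-1^2·-1^0 = +1.
(11063, 210197 / ℚ) ramifies at {13, 37}: a division algebra.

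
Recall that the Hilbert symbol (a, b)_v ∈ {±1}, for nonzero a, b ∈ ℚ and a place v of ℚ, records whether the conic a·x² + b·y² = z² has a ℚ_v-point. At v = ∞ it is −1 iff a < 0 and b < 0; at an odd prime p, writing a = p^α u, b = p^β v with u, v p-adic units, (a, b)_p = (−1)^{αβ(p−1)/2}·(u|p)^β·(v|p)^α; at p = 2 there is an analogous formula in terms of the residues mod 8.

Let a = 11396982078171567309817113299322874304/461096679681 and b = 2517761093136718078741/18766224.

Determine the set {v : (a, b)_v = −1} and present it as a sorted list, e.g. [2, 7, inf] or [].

[13, 41, 43, 47]

Mod squares: a ≡ 726479, b ≡ 40549. Check v ∈ {∞, 2, 3, 7, 11, 13, 19, 23, 29, 41, 43, 47}.
v=41: a=41^5·(≡12), b=41^3·(≡25) mod 41; (12|41)=-1, (25|41)=+1; (−1)^{5·3·20}·(-1)^3·(+1)^5 = -1.
v=43: a=43^2·(≡42), b=43^1·(≡35) mod 43; (42|43)=-1, (35|43)=+1; (−1)^{2·1·21}·(-1)^1·(+1)^2 = -1.
v=19: a=19^-6·(≡2), b=19^-4·(≡12) mod 19; (2|19)=-1, (12|19)=-1; (−1)^{-6·-4·9}·(-1)^-4·(-1)^-6 = +1.
v=11: a=11^-2·(≡6), b=11^0·(≡9) mod 11; (6|11)=-1, (9|11)=+1; (−1)^{-2·0·5}·(-1)^0·(+1)^-2 = +1.
v=2: v_2(a)=6, v_2(b)=-4; units ≡ 7, 5 (mod 8); ε·ε+αω+βω = 1·0+6·1+-4·0 ≡ 0  ⇒  (a,b)_2 = +1.
v=29: a=29^3·(≡5), b=29^2·(≡5) mod 29; (5|29)=+1, (5|29)=+1; (−1)^{3·2·14}·(+1)^2·(+1)^3 = +1.
v=47: a=47^3·(≡20), b=47^2·(≡40) mod 47; (20|47)=-1, (40|47)=-1; (−1)^{3·2·23}·(-1)^2·(-1)^3 = -1.
v=∞: 726479 > 0 and 40549 > 0  ⇒  (a,b)_∞ = +1.
v=23: a=23^2·(≡12), b=23^1·(≡11) mod 23; (12|23)=+1, (11|23)=-1; (−1)^{2·1·11}·(+1)^1·(-1)^2 = +1.
v=3: a=3^-4·(≡2), b=3^-2·(≡1) mod 3; (2|3)=-1, (1|3)=+1; (−1)^{-4·-2·1}·(-1)^-2·(+1)^-4 = +1.
v=7: a=7^10·(≡3), b=7^6·(≡6) mod 7; (3|7)=-1, (6|7)=-1; (−1)^{10·6·3}·(-1)^6·(-1)^10 = +1.
v=13: a=13^3·(≡10), b=13^2·(≡8) mod 13; (10|13)=+1, (8|13)=-1; (−1)^{3·2·6}·(+1)^2·(-1)^3 = -1.
(726479, 40549 / ℚ) ramifies at {13, 41, 43, 47}: a division algebra.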